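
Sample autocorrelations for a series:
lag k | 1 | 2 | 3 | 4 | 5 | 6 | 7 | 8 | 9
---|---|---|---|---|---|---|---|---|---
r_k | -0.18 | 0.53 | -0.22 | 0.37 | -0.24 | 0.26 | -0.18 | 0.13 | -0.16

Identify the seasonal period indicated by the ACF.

The largest autocorrelation is r_2 = 0.53, with weaker echoes at lags 4 (0.37) and 6 (0.26); the remaining lags stay at or below 0.13.
The dominant spike at lag 2 indicates a seasonal period of 2.

2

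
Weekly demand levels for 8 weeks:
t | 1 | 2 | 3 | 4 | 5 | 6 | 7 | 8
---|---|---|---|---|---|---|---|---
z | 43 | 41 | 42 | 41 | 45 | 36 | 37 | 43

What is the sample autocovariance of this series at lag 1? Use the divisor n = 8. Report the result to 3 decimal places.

-1.000

Mean z̄ = (43 + 41 + 42 + 41 + 45 + 36 + 37 + 43)/8 = 41.0000
Σ_{t=1}^{7}(z_t−z̄)(z_{t+1}−z̄) = -8.0000
γ_1 = -8.0000 / 8 = -1.000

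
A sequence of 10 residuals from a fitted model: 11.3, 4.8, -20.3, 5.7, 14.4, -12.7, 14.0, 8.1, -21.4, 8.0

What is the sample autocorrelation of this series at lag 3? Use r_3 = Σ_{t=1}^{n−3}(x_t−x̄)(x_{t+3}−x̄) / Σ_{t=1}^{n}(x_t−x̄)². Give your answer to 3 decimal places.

0.543

Mean x̄ = (11.3 + 4.8 − 20.3 + 5.7 + 14.4 − 12.7 + 14.0 + 8.1 − 21.4 + 8.0)/10 = 1.1900
Σ(x_t−x̄)(x_{t+3}−x̄) = (45.5961) + (47.6881) + (298.4961) + (57.7731) + (91.2811) + (313.7751) + (87.2361) = 941.8457
Denominator Σ(x_t−x̄)² = 1733.3690
r_3 = 941.8457 / 1733.3690 = 0.543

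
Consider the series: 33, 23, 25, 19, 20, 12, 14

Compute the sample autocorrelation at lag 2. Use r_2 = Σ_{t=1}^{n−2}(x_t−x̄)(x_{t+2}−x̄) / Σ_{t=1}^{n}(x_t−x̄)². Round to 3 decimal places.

Mean x̄ = (33 + 23 + 25 + 19 + 20 + 12 + 14)/7 = 20.8571
Σ(x_t−x̄)(x_{t+2}−x̄) = (50.3061) + (-3.9796) + (-3.5510) + (16.4490) + (5.8776) = 65.1020
Denominator Σ(x_t−x̄)² = 298.8571
r_2 = 65.1020 / 298.8571 = 0.218

0.218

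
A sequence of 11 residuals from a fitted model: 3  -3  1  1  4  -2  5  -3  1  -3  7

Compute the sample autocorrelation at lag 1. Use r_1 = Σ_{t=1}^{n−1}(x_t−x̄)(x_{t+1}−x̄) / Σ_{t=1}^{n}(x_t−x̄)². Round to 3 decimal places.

-0.566

Mean x̄ = (3 − 3 + 1 + 1 + 4 − 2 + 5 − 3 + 1 − 3 + 7)/11 = 1.0000
Numerator Σ_{t=1}^{10}(x_t−x̄)(x_{t+1}−x̄) = -69.0000
Denominator Σ(x_t−x̄)² = 122.0000
r_1 = -69.0000 / 122.0000 = -0.566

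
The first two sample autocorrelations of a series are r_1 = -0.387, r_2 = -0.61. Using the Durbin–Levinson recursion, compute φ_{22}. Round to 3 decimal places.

φ_{22} = (r_2 − r_1²) / (1 − r_1²)
r_1² = (-0.387)² = 0.149769
Numerator = -0.61 − 0.1498 = -0.7598; denominator = 1 − 0.1498 = 0.8502
φ_{22} = -0.7598 / 0.8502 = -0.894

-0.894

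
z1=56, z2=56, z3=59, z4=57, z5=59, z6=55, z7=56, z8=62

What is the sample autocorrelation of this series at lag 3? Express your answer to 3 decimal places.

Mean z̄ = (56 + 56 + 59 + 57 + 59 + 55 + 56 + 62)/8 = 57.5000
Σ(z_t−z̄)(z_{t+3}−z̄) = (0.7500) + (-2.2500) + (-3.7500) + (0.7500) + (6.7500) = 2.2500
Denominator Σ(z_t−z̄)² = 38.0000
r_3 = 2.2500 / 38.0000 = 0.059

0.059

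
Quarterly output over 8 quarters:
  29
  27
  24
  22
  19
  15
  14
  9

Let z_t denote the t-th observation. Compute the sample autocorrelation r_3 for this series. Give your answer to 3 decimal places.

Mean z̄ = (29 + 27 + 24 + 22 + 19 + 15 + 14 + 9)/8 = 19.8750
Deviations from mean: 9.1250, 7.1250, 4.1250, 2.1250, -0.8750, -4.8750, -5.8750, -10.8750
Numerator Σ_{t=1}^{5}(z_t−z̄)(z_{t+3}−z̄) = -9.9219
Denominator Σ(z_t−z̄)² = 332.8750
r_3 = -9.9219 / 332.8750 = -0.030

-0.030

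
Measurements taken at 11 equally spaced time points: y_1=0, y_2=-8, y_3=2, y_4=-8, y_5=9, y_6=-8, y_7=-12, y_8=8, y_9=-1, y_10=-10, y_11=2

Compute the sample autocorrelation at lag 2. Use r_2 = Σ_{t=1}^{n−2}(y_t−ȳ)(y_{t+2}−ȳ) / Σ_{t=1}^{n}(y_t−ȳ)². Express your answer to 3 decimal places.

-0.247

Mean ȳ = (0 − 8 + 2 − 8 + 9 − 8 − 12 + 8 − 1 − 10 + 2)/11 = -2.3636
Numerator Σ_{t=1}^{9}(y_t−ȳ)(y_{t+2}−ȳ) = -130.8099
Denominator Σ(y_t−ȳ)² = 528.5455
r_2 = -130.8099 / 528.5455 = -0.247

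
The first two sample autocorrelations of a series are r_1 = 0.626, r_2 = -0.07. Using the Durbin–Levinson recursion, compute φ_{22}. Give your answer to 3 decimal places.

φ_{22} = (r_2 − r_1²) / (1 − r_1²)
r_1² = (0.626)² = 0.391876
Numerator = -0.07 − 0.3919 = -0.4619; denominator = 1 − 0.3919 = 0.6081
φ_{22} = -0.4619 / 0.6081 = -0.760

-0.760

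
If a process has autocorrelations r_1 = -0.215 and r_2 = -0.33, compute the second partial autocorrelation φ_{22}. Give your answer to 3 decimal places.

φ_{22} = (r_2 − r_1²) / (1 − r_1²)
r_1² = (-0.215)² = 0.046225
Numerator = -0.33 − 0.0462 = -0.3762; denominator = 1 − 0.0462 = 0.9538
φ_{22} = -0.3762 / 0.9538 = -0.394

-0.394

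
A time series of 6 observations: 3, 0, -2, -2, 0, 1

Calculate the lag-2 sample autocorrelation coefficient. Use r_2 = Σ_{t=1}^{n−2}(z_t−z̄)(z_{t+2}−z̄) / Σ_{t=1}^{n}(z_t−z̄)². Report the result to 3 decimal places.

Mean z̄ = (3 + 0 − 2 − 2 + 0 + 1)/6 = 0.0000
Σ(z_t−z̄)(z_{t+2}−z̄) = (-6.0000) + (0.0000) + (0.0000) + (-2.0000) = -8.0000
Denominator Σ(z_t−z̄)² = 18.0000
r_2 = -8.0000 / 18.0000 = -0.444

-0.444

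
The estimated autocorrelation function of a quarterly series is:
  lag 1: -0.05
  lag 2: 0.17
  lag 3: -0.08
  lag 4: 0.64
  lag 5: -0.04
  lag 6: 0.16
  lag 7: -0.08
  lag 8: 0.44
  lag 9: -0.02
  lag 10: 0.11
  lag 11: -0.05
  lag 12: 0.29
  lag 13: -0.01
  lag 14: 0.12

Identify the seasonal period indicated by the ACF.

The largest autocorrelation is r_4 = 0.64, with weaker echoes at lags 8 (0.44) and 12 (0.29); the remaining lags stay at or below 0.17.
The dominant spike at lag 4 indicates a seasonal period of 4.

4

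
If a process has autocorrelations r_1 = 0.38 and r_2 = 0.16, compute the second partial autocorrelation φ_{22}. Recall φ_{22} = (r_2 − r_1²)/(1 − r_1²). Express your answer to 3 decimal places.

φ_{22} = (r_2 − r_1²) / (1 − r_1²)
r_1² = (0.38)² = 0.1444
Numerator = 0.16 − 0.1444 = 0.0156; denominator = 1 − 0.1444 = 0.8556
φ_{22} = 0.0156 / 0.8556 = 0.018

0.018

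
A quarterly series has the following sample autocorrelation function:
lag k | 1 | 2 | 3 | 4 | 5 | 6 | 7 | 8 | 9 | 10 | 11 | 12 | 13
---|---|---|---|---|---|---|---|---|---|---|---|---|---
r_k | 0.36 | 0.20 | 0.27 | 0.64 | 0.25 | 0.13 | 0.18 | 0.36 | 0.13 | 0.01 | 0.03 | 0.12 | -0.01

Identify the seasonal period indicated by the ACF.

The largest autocorrelation is r_4 = 0.64; the remaining lags stay at or below 0.36. The elevated value at lag 1 (0.36), dropping to 0.20 at lag 2, reflects decaying short-term dependence rather than seasonality.
The dominant spike at lag 4 indicates a seasonal period of 4.

4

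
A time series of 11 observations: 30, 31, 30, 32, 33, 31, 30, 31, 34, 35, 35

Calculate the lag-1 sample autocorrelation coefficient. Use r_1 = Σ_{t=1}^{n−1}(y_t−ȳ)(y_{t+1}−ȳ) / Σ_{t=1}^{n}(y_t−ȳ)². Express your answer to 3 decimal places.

0.526

Mean ȳ = (30 + 31 + 30 + 32 + 33 + 31 + 30 + 31 + 34 + 35 + 35)/11 = 32.0000
Numerator Σ_{t=1}^{10}(y_t−ȳ)(y_{t+1}−ȳ) = 20.0000
Denominator Σ(y_t−ȳ)² = 38.0000
r_1 = 20.0000 / 38.0000 = 0.526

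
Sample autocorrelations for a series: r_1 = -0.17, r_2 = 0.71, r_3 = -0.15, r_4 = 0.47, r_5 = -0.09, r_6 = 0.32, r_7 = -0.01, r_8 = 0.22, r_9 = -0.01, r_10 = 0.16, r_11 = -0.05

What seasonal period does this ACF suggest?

2

The largest autocorrelation is r_2 = 0.71, with weaker echoes at lags 4 (0.47), 6 (0.32), 8 (0.22) and 10 (0.16); the remaining lags stay at or below -0.01.
The dominant spike at lag 2 indicates a seasonal period of 2.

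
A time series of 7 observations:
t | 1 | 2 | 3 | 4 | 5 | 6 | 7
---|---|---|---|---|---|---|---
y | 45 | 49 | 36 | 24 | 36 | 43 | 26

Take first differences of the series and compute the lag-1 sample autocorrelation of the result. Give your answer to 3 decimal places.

First differences Δy: 4, -13, -12, 12, 7, -17
Mean of differences = -3.1667
Numerator Σ(Δy_t−Δȳ)(Δy_{t+1}−Δȳ) = -104.0278
Denominator Σ(Δy_t−Δȳ)² = 750.8333
r_1(Δy) = -104.0278 / 750.8333 = -0.139

-0.139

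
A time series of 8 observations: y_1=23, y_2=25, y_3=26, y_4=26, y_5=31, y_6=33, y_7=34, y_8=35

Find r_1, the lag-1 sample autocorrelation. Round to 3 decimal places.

Mean ȳ = (23 + 25 + 26 + 26 + 31 + 33 + 34 + 35)/8 = 29.1250
Deviations from mean: -6.1250, -4.1250, -3.1250, -3.1250, 1.8750, 3.8750, 4.8750, 5.8750
Σ(y_t−ȳ)(y_{t+1}−ȳ) = (25.2656) + (12.8906) + (9.7656) + (-5.8594) + (7.2656) + (18.8906) + (28.6406) = 96.8594
Denominator Σ(y_t−ȳ)² = 150.8750
r_1 = 96.8594 / 150.8750 = 0.642

0.642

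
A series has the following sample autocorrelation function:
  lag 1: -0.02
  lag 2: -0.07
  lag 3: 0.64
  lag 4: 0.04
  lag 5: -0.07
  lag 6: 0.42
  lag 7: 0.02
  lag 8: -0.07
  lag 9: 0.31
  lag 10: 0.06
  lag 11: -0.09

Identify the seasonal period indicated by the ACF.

The largest autocorrelation is r_3 = 0.64, with weaker echoes at lags 6 (0.42) and 9 (0.31); the remaining lags stay at or below 0.06.
The dominant spike at lag 3 indicates a seasonal period of 3.

3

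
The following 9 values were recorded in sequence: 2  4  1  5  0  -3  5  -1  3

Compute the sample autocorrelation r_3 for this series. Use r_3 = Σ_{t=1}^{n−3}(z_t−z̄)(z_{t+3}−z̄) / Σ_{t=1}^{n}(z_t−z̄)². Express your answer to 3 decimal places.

0.162

Mean z̄ = (2 + 4 + 1 + 5 + 0 − 3 + 5 − 1 + 3)/9 = 1.7778
Σ(z_t−z̄)(z_{t+3}−z̄) = (0.7160) + (-3.9506) + (3.7160) + (10.3827) + (4.9383) + (-5.8395) = 9.9630
Denominator Σ(z_t−z̄)² = 61.5556
r_3 = 9.9630 / 61.5556 = 0.162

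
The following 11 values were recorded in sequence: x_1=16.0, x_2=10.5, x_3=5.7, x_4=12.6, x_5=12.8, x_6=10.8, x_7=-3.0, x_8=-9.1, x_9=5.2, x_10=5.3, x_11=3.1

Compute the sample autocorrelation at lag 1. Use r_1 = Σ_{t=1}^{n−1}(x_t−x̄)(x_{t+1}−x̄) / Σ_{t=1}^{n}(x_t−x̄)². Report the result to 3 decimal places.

Mean x̄ = (16.0 + 10.5 + 5.7 + 12.6 + 12.8 + 10.8 − 3.0 − 9.1 + 5.2 + 5.3 + 3.1)/11 = 6.3545
Numerator Σ_{t=1}^{10}(x_t−x̄)(x_{t+1}−x̄) = 227.5688
Denominator Σ(x_t−x̄)² = 550.3473
r_1 = 227.5688 / 550.3473 = 0.414

0.414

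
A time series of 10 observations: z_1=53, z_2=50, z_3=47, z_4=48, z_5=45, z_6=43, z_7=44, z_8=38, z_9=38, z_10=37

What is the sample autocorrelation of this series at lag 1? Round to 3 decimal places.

0.623

Mean z̄ = (53 + 50 + 47 + 48 + 45 + 43 + 44 + 38 + 38 + 37)/10 = 44.3000
Numerator Σ_{t=1}^{9}(z_t−z̄)(z_{t+1}−z̄) = 164.6100
Denominator Σ(z_t−z̄)² = 264.1000
r_1 = 164.6100 / 264.1000 = 0.623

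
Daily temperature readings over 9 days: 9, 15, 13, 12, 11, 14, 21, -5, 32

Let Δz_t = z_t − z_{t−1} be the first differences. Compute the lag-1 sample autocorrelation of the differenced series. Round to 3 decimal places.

-0.522

First differences Δz: 6, -2, -1, -1, 3, 7, -26, 37
Mean of differences = 2.8750
Numerator Σ(Δz_t−Δz̄)(Δz_{t+1}−Δz̄) = -1085.7656
Denominator Σ(Δz_t−Δz̄)² = 2078.8750
r_1(Δz) = -1085.7656 / 2078.8750 = -0.522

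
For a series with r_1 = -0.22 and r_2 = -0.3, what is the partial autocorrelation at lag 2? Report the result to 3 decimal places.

-0.366

φ_{22} = (r_2 − r_1²) / (1 − r_1²)
r_1² = (-0.22)² = 0.0484
Numerator = -0.3 − 0.0484 = -0.3484; denominator = 1 − 0.0484 = 0.9516
φ_{22} = -0.3484 / 0.9516 = -0.366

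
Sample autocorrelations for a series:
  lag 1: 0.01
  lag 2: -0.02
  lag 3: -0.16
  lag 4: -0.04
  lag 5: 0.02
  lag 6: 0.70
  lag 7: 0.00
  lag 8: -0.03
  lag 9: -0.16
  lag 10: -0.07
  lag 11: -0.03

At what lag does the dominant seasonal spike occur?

The largest autocorrelation is r_6 = 0.70; the remaining lags stay at or below 0.02.
The dominant spike at lag 6 indicates a seasonal period of 6.

6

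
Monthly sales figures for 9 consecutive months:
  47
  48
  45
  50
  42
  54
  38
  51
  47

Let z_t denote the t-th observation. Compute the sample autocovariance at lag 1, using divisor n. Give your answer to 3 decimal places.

-17.458

Mean z̄ = (47 + 48 + 45 + 50 + 42 + 54 + 38 + 51 + 47)/9 = 46.8889
Σ_{t=1}^{8}(z_t−z̄)(z_{t+1}−z̄) = -157.1235
γ_1 = -157.1235 / 9 = -17.458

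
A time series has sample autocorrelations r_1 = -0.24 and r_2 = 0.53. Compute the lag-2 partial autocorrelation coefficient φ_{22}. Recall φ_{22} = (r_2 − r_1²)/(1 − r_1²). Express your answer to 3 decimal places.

φ_{22} = (r_2 − r_1²) / (1 − r_1²)
r_1² = (-0.24)² = 0.0576
Numerator = 0.53 − 0.0576 = 0.4724; denominator = 1 − 0.0576 = 0.9424
φ_{22} = 0.4724 / 0.9424 = 0.501

0.501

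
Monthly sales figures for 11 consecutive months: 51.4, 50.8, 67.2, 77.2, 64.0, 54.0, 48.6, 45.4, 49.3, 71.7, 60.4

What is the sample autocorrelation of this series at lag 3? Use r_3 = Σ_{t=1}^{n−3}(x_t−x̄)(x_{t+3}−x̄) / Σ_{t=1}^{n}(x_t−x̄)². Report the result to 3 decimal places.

-0.526

Mean x̄ = (51.4 + 50.8 + 67.2 + 77.2 + 64.0 + 54.0 + 48.6 + 45.4 + 49.3 + 71.7 + 60.4)/11 = 58.1818
Numerator Σ_{t=1}^{8}(x_t−x̄)(x_{t+3}−x̄) = -586.9737
Denominator Σ(x_t−x̄)² = 1116.5764
r_3 = -586.9737 / 1116.5764 = -0.526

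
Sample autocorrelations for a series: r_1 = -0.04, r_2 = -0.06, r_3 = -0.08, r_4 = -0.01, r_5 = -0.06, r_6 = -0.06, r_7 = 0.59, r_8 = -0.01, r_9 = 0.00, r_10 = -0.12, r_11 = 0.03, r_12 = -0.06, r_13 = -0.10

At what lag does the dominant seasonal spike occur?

The largest autocorrelation is r_7 = 0.59; the remaining lags stay at or below 0.03.
The dominant spike at lag 7 indicates a seasonal period of 7.

7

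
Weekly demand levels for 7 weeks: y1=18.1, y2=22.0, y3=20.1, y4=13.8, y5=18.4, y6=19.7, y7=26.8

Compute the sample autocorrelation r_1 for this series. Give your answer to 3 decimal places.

Mean ȳ = (18.1 + 22.0 + 20.1 + 13.8 + 18.4 + 19.7 + 26.8)/7 = 19.8429
Deviations from mean: -1.7429, 2.1571, 0.2571, -6.0429, -1.4429, -0.1429, 6.9571
Numerator Σ_{t=1}^{6}(y_t−ȳ)(y_{t+1}−ȳ) = 3.1724
Denominator Σ(y_t−ȳ)² = 94.7771
r_1 = 3.1724 / 94.7771 = 0.033

0.033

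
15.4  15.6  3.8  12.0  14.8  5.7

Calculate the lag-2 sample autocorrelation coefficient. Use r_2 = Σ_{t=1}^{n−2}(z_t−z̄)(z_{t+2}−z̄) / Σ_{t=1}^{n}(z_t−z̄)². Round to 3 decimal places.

-0.431

Mean z̄ = (15.4 + 15.6 + 3.8 + 12.0 + 14.8 + 5.7)/6 = 11.2167
Deviations from mean: 4.1833, 4.3833, -7.4167, 0.7833, 3.5833, -5.5167
Σ(z_t−z̄)(z_{t+2}−z̄) = (-31.0264) + (3.4336) + (-26.5764) + (-4.3214) = -58.4906
Denominator Σ(z_t−z̄)² = 135.6083
r_2 = -58.4906 / 135.6083 = -0.431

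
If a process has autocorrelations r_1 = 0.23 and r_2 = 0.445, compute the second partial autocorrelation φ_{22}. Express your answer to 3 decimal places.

0.414

φ_{22} = (r_2 − r_1²) / (1 − r_1²)
r_1² = (0.23)² = 0.0529
Numerator = 0.445 − 0.0529 = 0.3921; denominator = 1 − 0.0529 = 0.9471
φ_{22} = 0.3921 / 0.9471 = 0.414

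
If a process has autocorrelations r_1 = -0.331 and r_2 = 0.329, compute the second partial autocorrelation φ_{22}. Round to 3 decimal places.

φ_{22} = (r_2 − r_1²) / (1 − r_1²)
r_1² = (-0.331)² = 0.109561
Numerator = 0.329 − 0.1096 = 0.2194; denominator = 1 − 0.1096 = 0.8904
φ_{22} = 0.2194 / 0.8904 = 0.246

0.246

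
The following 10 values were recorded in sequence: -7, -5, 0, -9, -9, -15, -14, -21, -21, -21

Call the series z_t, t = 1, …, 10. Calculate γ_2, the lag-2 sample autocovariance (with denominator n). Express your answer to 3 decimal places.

22.872

Mean z̄ = (-7 − 5 + 0 − 9 − 9 − 15 − 14 − 21 − 21 − 21)/10 = -12.2000
Σ_{t=1}^{8}(z_t−z̄)(z_{t+2}−z̄) = 228.7200
γ_2 = 228.7200 / 10 = 22.872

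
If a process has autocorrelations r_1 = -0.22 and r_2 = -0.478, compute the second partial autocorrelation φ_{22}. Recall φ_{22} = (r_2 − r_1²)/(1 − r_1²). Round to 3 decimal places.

φ_{22} = (r_2 − r_1²) / (1 − r_1²)
r_1² = (-0.22)² = 0.0484
Numerator = -0.478 − 0.0484 = -0.5264; denominator = 1 − 0.0484 = 0.9516
φ_{22} = -0.5264 / 0.9516 = -0.553

-0.553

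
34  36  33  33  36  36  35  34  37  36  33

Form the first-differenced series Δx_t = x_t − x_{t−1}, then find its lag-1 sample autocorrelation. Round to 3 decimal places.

-0.187

First differences Δx: 2, -3, 0, 3, 0, -1, -1, 3, -1, -3
Mean of differences = -0.1000
Numerator Σ(Δx_t−Δx̄)(Δx_{t+1}−Δx̄) = -8.0100
Denominator Σ(Δx_t−Δx̄)² = 42.9000
r_1(Δx) = -8.0100 / 42.9000 = -0.187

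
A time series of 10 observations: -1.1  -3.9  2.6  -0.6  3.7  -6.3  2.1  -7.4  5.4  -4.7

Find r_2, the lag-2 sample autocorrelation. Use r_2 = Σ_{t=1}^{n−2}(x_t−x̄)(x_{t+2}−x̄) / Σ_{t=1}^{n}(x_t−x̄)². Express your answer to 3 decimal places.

Mean x̄ = (-1.1 − 3.9 + 2.6 − 0.6 + 3.7 − 6.3 + 2.1 − 7.4 + 5.4 − 4.7)/10 = -1.0200
Numerator Σ_{t=1}^{8}(x_t−x̄)(x_{t+2}−x̄) = 105.2912
Denominator Σ(x_t−x̄)² = 176.9360
r_2 = 105.2912 / 176.9360 = 0.595

0.595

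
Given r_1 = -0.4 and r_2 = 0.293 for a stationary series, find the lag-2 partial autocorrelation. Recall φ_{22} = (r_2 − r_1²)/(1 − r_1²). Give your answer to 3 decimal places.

φ_{22} = (r_2 − r_1²) / (1 − r_1²)
r_1² = (-0.4)² = 0.16
Numerator = 0.293 − 0.1600 = 0.1330; denominator = 1 − 0.1600 = 0.8400
φ_{22} = 0.1330 / 0.8400 = 0.158

0.158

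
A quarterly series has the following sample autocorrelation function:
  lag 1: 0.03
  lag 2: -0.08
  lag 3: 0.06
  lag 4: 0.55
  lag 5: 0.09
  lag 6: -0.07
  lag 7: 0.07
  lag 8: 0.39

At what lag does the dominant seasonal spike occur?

4

The largest autocorrelation is r_4 = 0.55, with a weaker echo at lag 8 (0.39); the remaining lags stay at or below 0.09.
The dominant spike at lag 4 indicates a seasonal period of 4.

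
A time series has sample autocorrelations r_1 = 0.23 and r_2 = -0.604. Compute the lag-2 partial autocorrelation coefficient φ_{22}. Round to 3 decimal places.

-0.694

φ_{22} = (r_2 − r_1²) / (1 − r_1²)
r_1² = (0.23)² = 0.0529
Numerator = -0.604 − 0.0529 = -0.6569; denominator = 1 − 0.0529 = 0.9471
φ_{22} = -0.6569 / 0.9471 = -0.694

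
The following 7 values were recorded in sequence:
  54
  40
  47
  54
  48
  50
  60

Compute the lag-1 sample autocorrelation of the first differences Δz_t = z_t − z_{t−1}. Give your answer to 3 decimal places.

First differences Δz: -14, 7, 7, -6, 2, 10
Mean of differences = 1.0000
Numerator Σ(Δz_t−Δz̄)(Δz_{t+1}−Δz̄) = -94.0000
Denominator Σ(Δz_t−Δz̄)² = 428.0000
r_1(Δz) = -94.0000 / 428.0000 = -0.220

-0.220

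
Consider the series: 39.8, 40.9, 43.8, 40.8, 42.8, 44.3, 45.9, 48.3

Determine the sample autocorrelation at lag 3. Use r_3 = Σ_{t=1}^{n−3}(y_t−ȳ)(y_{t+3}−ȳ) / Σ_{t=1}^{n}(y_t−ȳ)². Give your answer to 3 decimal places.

0.026

Mean ȳ = (39.8 + 40.9 + 43.8 + 40.8 + 42.8 + 44.3 + 45.9 + 48.3)/8 = 43.3250
Σ(y_t−ȳ)(y_{t+3}−ȳ) = (8.9006) + (1.2731) + (0.4631) + (-6.5019) + (-2.6119) = 1.5231
Denominator Σ(y_t−ȳ)² = 57.5150
r_3 = 1.5231 / 57.5150 = 0.026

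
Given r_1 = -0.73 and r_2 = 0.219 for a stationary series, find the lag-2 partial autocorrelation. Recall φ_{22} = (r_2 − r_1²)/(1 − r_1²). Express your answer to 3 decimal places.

-0.672

φ_{22} = (r_2 − r_1²) / (1 − r_1²)
r_1² = (-0.73)² = 0.5329
Numerator = 0.219 − 0.5329 = -0.3139; denominator = 1 − 0.5329 = 0.4671
φ_{22} = -0.3139 / 0.4671 = -0.672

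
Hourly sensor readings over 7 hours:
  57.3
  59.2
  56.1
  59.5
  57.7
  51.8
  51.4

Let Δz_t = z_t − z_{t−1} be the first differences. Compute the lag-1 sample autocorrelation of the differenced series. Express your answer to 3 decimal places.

First differences Δz: 1.9, -3.1, 3.4, -1.8, -5.9, -0.4
Mean of differences = -0.9833
Numerator Σ(Δz_t−Δz̄)(Δz_{t+1}−Δz̄) = -17.8136
Denominator Σ(Δz_t−Δz̄)² = 57.1883
r_1(Δz) = -17.8136 / 57.1883 = -0.311

-0.311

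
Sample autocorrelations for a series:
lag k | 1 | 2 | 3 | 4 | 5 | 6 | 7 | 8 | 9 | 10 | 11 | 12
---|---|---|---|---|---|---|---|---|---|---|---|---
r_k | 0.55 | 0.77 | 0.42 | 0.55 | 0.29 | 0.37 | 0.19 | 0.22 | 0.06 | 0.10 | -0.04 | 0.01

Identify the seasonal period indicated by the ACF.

2

The largest autocorrelation is r_2 = 0.77; the remaining lags stay at or below 0.55.
The dominant spike at lag 2 indicates a seasonal period of 2.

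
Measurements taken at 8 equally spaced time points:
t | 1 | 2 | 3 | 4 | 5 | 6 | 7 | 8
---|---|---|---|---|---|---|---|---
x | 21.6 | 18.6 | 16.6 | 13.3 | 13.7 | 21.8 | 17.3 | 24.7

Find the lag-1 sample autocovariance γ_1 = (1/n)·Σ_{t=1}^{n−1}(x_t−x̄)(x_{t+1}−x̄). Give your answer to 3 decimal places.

0.904

Mean x̄ = (21.6 + 18.6 + 16.6 + 13.3 + 13.7 + 21.8 + 17.3 + 24.7)/8 = 18.4500
Σ_{t=1}^{7}(x_t−x̄)(x_{t+1}−x̄) = 7.2325
γ_1 = 7.2325 / 8 = 0.904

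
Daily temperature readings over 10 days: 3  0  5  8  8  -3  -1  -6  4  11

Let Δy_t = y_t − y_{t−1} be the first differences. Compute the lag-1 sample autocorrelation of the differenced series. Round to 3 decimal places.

-0.049

First differences Δy: -3, 5, 3, 0, -11, 2, -5, 10, 7
Mean of differences = 0.8889
Numerator Σ(Δy_t−Δȳ)(Δy_{t+1}−Δȳ) = -16.3457
Denominator Σ(Δy_t−Δȳ)² = 334.8889
r_1(Δy) = -16.3457 / 334.8889 = -0.049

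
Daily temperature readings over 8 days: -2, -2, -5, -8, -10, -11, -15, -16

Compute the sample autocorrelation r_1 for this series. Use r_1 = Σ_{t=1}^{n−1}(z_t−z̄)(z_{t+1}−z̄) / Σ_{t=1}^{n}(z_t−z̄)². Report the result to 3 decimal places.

Mean z̄ = (-2 − 2 − 5 − 8 − 10 − 11 − 15 − 16)/8 = -8.6250
Deviations from mean: 6.6250, 6.6250, 3.6250, 0.6250, -1.3750, -2.3750, -6.3750, -7.3750
Σ(z_t−z̄)(z_{t+1}−z̄) = (43.8906) + (24.0156) + (2.2656) + (-0.8594) + (3.2656) + (15.1406) + (47.0156) = 134.7344
Denominator Σ(z_t−z̄)² = 203.8750
r_1 = 134.7344 / 203.8750 = 0.661

0.661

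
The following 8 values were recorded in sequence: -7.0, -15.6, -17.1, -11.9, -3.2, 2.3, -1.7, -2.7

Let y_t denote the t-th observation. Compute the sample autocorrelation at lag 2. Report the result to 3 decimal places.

Mean ȳ = (-7.0 − 15.6 − 17.1 − 11.9 − 3.2 + 2.3 − 1.7 − 2.7)/8 = -7.1125
Σ(y_t−ȳ)(y_{t+2}−ȳ) = (-1.1236) + (40.6339) + (-39.0761) + (-45.0623) + (21.1764) + (41.5327) = 18.0809
Denominator Σ(y_t−ȳ)² = 347.3888
r_2 = 18.0809 / 347.3888 = 0.052

0.052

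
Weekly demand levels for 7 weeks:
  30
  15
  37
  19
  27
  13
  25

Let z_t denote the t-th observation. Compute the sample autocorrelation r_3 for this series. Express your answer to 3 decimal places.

-0.468

Mean z̄ = (30 + 15 + 37 + 19 + 27 + 13 + 25)/7 = 23.7143
Deviations from mean: 6.2857, -8.7143, 13.2857, -4.7143, 3.2857, -10.7143, 1.2857
Σ(z_t−z̄)(z_{t+3}−z̄) = (-29.6327) + (-28.6327) + (-142.3469) + (-6.0612) = -206.6735
Denominator Σ(z_t−z̄)² = 441.4286
r_3 = -206.6735 / 441.4286 = -0.468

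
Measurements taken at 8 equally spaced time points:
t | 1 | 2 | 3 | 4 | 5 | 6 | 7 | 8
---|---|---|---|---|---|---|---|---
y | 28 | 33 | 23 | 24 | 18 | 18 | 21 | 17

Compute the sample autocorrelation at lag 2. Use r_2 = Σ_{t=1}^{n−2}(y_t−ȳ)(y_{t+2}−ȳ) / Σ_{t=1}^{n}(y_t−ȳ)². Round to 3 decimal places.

0.198

Mean ȳ = (28 + 33 + 23 + 24 + 18 + 18 + 21 + 17)/8 = 22.7500
Deviations from mean: 5.2500, 10.2500, 0.2500, 1.2500, -4.7500, -4.7500, -1.7500, -5.7500
Numerator Σ_{t=1}^{6}(y_t−ȳ)(y_{t+2}−ȳ) = 42.6250
Denominator Σ(y_t−ȳ)² = 215.5000
r_2 = 42.6250 / 215.5000 = 0.198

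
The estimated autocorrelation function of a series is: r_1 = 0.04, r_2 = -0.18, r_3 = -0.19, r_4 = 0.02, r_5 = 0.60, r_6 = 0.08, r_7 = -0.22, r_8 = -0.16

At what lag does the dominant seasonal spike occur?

The largest autocorrelation is r_5 = 0.60; the remaining lags stay at or below 0.08.
The dominant spike at lag 5 indicates a seasonal period of 5.

5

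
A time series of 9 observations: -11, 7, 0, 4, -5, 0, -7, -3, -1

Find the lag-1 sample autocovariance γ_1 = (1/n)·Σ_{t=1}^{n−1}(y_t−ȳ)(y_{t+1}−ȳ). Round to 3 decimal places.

-9.252

Mean ȳ = (-11 + 7 + 0 + 4 − 5 + 0 − 7 − 3 − 1)/9 = -1.7778
Σ_{t=1}^{8}(y_t−ȳ)(y_{t+1}−ȳ) = -83.2716
γ_1 = -83.2716 / 9 = -9.252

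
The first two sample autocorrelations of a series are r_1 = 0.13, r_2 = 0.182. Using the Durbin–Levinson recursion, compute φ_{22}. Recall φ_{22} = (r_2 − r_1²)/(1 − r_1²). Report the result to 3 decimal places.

0.168

φ_{22} = (r_2 − r_1²) / (1 − r_1²)
r_1² = (0.13)² = 0.0169
Numerator = 0.182 − 0.0169 = 0.1651; denominator = 1 − 0.0169 = 0.9831
φ_{22} = 0.1651 / 0.9831 = 0.168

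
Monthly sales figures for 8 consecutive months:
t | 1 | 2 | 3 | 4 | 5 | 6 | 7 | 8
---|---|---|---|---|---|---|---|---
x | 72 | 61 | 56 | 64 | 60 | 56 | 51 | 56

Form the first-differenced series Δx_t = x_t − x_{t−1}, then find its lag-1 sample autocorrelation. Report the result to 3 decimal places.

-0.133

First differences Δx: -11, -5, 8, -4, -4, -5, 5
Mean of differences = -2.2857
Numerator Σ(Δx_t−Δx̄)(Δx_{t+1}−Δx̄) = -34.0816
Denominator Σ(Δx_t−Δx̄)² = 255.4286
r_1(Δx) = -34.0816 / 255.4286 = -0.133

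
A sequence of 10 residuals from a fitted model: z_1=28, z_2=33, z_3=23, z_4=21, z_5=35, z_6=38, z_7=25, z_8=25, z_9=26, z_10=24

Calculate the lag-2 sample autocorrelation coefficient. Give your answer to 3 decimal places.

-0.607

Mean z̄ = (28 + 33 + 23 + 21 + 35 + 38 + 25 + 25 + 26 + 24)/10 = 27.8000
Numerator Σ_{t=1}^{8}(z_t−z̄)(z_{t+2}−z̄) = -173.2800
Denominator Σ(z_t−z̄)² = 285.6000
r_2 = -173.2800 / 285.6000 = -0.607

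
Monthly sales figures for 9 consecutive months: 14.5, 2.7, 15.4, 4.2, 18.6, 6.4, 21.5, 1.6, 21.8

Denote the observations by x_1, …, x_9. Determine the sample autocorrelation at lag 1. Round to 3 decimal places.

Mean x̄ = (14.5 + 2.7 + 15.4 + 4.2 + 18.6 + 6.4 + 21.5 + 1.6 + 21.8)/9 = 11.8556
Numerator Σ_{t=1}^{8}(x_t−x̄)(x_{t+1}−x̄) = -425.7353
Denominator Σ(x_t−x̄)² = 534.3222
r_1 = -425.7353 / 534.3222 = -0.797

-0.797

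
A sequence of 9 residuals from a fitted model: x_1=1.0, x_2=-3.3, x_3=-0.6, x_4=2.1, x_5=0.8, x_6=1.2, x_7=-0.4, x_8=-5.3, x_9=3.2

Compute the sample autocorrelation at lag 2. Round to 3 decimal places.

-0.229

Mean x̄ = (1.0 − 3.3 − 0.6 + 2.1 + 0.8 + 1.2 − 0.4 − 5.3 + 3.2)/9 = -0.1444
Σ(x_t−x̄)(x_{t+2}−x̄) = (-0.5214) + (-7.0825) + (-0.4302) + (3.0175) + (-0.2414) + (-6.9314) + (-0.8547) = -13.0440
Denominator Σ(x_t−x̄)² = 57.0422
r_2 = -13.0440 / 57.0422 = -0.229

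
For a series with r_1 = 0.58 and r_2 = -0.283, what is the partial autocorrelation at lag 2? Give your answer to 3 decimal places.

-0.933

φ_{22} = (r_2 − r_1²) / (1 − r_1²)
r_1² = (0.58)² = 0.3364
Numerator = -0.283 − 0.3364 = -0.6194; denominator = 1 − 0.3364 = 0.6636
φ_{22} = -0.6194 / 0.6636 = -0.933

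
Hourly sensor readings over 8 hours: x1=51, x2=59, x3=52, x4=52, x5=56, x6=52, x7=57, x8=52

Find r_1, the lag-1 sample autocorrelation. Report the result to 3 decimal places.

Mean x̄ = (51 + 59 + 52 + 52 + 56 + 52 + 57 + 52)/8 = 53.8750
Deviations from mean: -2.8750, 5.1250, -1.8750, -1.8750, 2.1250, -1.8750, 3.1250, -1.8750
Numerator Σ_{t=1}^{7}(x_t−x̄)(x_{t+1}−x̄) = -40.5156
Denominator Σ(x_t−x̄)² = 62.8750
r_1 = -40.5156 / 62.8750 = -0.644

-0.644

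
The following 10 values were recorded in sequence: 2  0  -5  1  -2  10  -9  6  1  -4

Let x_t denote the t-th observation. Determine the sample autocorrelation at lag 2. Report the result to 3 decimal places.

0.205

Mean x̄ = (2 + 0 − 5 + 1 − 2 + 10 − 9 + 6 + 1 − 4)/10 = 0.0000
Numerator Σ_{t=1}^{8}(x_t−x̄)(x_{t+2}−x̄) = 55.0000
Denominator Σ(x_t−x̄)² = 268.0000
r_2 = 55.0000 / 268.0000 = 0.205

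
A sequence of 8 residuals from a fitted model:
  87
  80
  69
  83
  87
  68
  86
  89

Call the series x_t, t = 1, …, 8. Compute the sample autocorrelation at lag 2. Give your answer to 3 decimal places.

Mean x̄ = (87 + 80 + 69 + 83 + 87 + 68 + 86 + 89)/8 = 81.1250
Numerator Σ_{t=1}^{6}(x_t−x̄)(x_{t+2}−x̄) = -243.9063
Denominator Σ(x_t−x̄)² = 478.8750
r_2 = -243.9063 / 478.8750 = -0.509

-0.509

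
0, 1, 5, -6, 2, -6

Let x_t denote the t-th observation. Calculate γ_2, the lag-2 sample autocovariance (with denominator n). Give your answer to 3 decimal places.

6.407

Mean x̄ = (0 + 1 + 5 − 6 + 2 − 6)/6 = -0.6667
Deviations: 0.6667, 1.6667, 5.6667, -5.3333, 2.6667, -5.3333
Σ_{t=1}^{4}(x_t−x̄)(x_{t+2}−x̄) = 38.4444
γ_2 = 38.4444 / 6 = 6.407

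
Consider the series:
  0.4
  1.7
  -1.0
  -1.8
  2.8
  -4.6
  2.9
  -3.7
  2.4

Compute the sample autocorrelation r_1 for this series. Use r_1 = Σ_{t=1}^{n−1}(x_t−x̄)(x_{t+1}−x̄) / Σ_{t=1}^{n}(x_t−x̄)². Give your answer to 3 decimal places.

-0.788

Mean x̄ = (0.4 + 1.7 − 1.0 − 1.8 + 2.8 − 4.6 + 2.9 − 3.7 + 2.4)/9 = -0.1000
Numerator Σ_{t=1}^{8}(x_t−x̄)(x_{t+1}−x̄) = -50.4700
Denominator Σ(x_t−x̄)² = 64.0600
r_1 = -50.4700 / 64.0600 = -0.788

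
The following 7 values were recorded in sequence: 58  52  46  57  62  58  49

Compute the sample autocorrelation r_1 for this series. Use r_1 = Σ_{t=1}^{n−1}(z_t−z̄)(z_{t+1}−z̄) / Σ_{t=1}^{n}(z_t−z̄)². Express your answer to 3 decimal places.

0.086

Mean z̄ = (58 + 52 + 46 + 57 + 62 + 58 + 49)/7 = 54.5714
Deviations from mean: 3.4286, -2.5714, -8.5714, 2.4286, 7.4286, 3.4286, -5.5714
Σ(z_t−z̄)(z_{t+1}−z̄) = (-8.8163) + (22.0408) + (-20.8163) + (18.0408) + (25.4694) + (-19.1020) = 16.8163
Denominator Σ(z_t−z̄)² = 195.7143
r_1 = 16.8163 / 195.7143 = 0.086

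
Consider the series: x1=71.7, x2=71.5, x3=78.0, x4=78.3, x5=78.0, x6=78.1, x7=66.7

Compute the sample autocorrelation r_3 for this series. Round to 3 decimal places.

Mean x̄ = (71.7 + 71.5 + 78.0 + 78.3 + 78.0 + 78.1 + 66.7)/7 = 74.6143
Σ(x_t−x̄)(x_{t+3}−x̄) = (-10.7412) + (-10.5441) + (11.8016) + (-29.1698) = -38.6535
Denominator Σ(x_t−x̄)² = 129.4886
r_3 = -38.6535 / 129.4886 = -0.299

-0.299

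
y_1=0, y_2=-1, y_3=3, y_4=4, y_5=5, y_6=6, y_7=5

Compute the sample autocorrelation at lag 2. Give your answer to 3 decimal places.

Mean ȳ = (0 − 1 + 3 + 4 + 5 + 6 + 5)/7 = 3.1429
Deviations from mean: -3.1429, -4.1429, -0.1429, 0.8571, 1.8571, 2.8571, 1.8571
Numerator Σ_{t=1}^{5}(y_t−ȳ)(y_{t+2}−ȳ) = 2.5306
Denominator Σ(y_t−ȳ)² = 42.8571
r_2 = 2.5306 / 42.8571 = 0.059

0.059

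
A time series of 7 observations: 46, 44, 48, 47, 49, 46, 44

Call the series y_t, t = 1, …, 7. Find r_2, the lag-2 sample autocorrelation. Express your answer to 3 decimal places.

Mean ȳ = (46 + 44 + 48 + 47 + 49 + 46 + 44)/7 = 46.2857
Deviations from mean: -0.2857, -2.2857, 1.7143, 0.7143, 2.7143, -0.2857, -2.2857
Σ(y_t−ȳ)(y_{t+2}−ȳ) = (-0.4898) + (-1.6327) + (4.6531) + (-0.2041) + (-6.2041) = -3.8776
Denominator Σ(y_t−ȳ)² = 21.4286
r_2 = -3.8776 / 21.4286 = -0.181

-0.181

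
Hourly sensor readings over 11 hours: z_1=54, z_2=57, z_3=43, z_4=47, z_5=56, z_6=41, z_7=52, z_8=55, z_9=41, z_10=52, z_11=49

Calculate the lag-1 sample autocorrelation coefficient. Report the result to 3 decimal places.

Mean z̄ = (54 + 57 + 43 + 47 + 56 + 41 + 52 + 55 + 41 + 52 + 49)/11 = 49.7273
Numerator Σ_{t=1}^{10}(z_t−z̄)(z_{t+1}−z̄) = -146.7107
Denominator Σ(z_t−z̄)² = 354.1818
r_1 = -146.7107 / 354.1818 = -0.414

-0.414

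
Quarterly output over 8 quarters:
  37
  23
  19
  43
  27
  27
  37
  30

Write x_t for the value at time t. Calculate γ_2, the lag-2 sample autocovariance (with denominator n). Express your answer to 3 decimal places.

Mean x̄ = (37 + 23 + 19 + 43 + 27 + 27 + 37 + 30)/8 = 30.3750
Deviations: 6.6250, -7.3750, -11.3750, 12.6250, -3.3750, -3.3750, 6.6250, -0.3750
Σ_{t=1}^{6}(x_t−x̄)(x_{t+2}−x̄) = -193.7813
γ_2 = -193.7813 / 8 = -24.223

-24.223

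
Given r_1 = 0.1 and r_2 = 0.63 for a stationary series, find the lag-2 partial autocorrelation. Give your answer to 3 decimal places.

0.626

φ_{22} = (r_2 − r_1²) / (1 − r_1²)
r_1² = (0.1)² = 0.01
Numerator = 0.63 − 0.0100 = 0.6200; denominator = 1 − 0.0100 = 0.9900
φ_{22} = 0.6200 / 0.9900 = 0.626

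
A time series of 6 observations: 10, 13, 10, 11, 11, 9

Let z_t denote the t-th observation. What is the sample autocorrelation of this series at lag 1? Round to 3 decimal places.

-0.405

Mean z̄ = (10 + 13 + 10 + 11 + 11 + 9)/6 = 10.6667
Deviations from mean: -0.6667, 2.3333, -0.6667, 0.3333, 0.3333, -1.6667
Σ(z_t−z̄)(z_{t+1}−z̄) = (-1.5556) + (-1.5556) + (-0.2222) + (0.1111) + (-0.5556) = -3.7778
Denominator Σ(z_t−z̄)² = 9.3333
r_1 = -3.7778 / 9.3333 = -0.405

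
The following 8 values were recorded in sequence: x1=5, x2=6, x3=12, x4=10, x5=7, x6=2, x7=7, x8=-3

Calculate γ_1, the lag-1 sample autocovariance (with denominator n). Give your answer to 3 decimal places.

1.617

Mean x̄ = (5 + 6 + 12 + 10 + 7 + 2 + 7 − 3)/8 = 5.7500
Deviations: -0.7500, 0.2500, 6.2500, 4.2500, 1.2500, -3.7500, 1.2500, -8.7500
Σ_{t=1}^{7}(x_t−x̄)(x_{t+1}−x̄) = 12.9375
γ_1 = 12.9375 / 8 = 1.617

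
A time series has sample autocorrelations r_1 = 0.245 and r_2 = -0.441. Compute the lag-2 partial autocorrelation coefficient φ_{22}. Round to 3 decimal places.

-0.533

φ_{22} = (r_2 − r_1²) / (1 − r_1²)
r_1² = (0.245)² = 0.060025
Numerator = -0.441 − 0.0600 = -0.5010; denominator = 1 − 0.0600 = 0.9400
φ_{22} = -0.5010 / 0.9400 = -0.533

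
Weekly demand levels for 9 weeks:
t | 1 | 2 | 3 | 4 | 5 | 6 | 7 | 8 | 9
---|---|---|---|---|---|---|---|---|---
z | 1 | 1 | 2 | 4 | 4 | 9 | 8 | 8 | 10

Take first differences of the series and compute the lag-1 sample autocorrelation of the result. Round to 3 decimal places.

First differences Δz: 0, 1, 2, 0, 5, -1, 0, 2
Mean of differences = 1.1250
Numerator Σ(Δz_t−Δz̄)(Δz_{t+1}−Δz̄) = -12.1406
Denominator Σ(Δz_t−Δz̄)² = 24.8750
r_1(Δz) = -12.1406 / 24.8750 = -0.488

-0.488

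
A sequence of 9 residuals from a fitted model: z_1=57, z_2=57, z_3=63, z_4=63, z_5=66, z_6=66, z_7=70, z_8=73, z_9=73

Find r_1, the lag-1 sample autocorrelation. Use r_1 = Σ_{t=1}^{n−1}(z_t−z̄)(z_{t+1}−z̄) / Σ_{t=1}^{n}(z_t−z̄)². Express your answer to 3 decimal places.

0.658

Mean z̄ = (57 + 57 + 63 + 63 + 66 + 66 + 70 + 73 + 73)/9 = 65.3333
Numerator Σ_{t=1}^{8}(z_t−z̄)(z_{t+1}−z̄) = 190.8889
Denominator Σ(z_t−z̄)² = 290.0000
r_1 = 190.8889 / 290.0000 = 0.658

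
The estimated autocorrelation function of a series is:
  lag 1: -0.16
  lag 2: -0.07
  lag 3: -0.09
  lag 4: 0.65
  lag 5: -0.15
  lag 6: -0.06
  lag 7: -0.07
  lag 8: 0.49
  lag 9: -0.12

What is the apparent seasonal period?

4

The largest autocorrelation is r_4 = 0.65, with a weaker echo at lag 8 (0.49); the remaining lags stay at or below -0.06.
The dominant spike at lag 4 indicates a seasonal period of 4.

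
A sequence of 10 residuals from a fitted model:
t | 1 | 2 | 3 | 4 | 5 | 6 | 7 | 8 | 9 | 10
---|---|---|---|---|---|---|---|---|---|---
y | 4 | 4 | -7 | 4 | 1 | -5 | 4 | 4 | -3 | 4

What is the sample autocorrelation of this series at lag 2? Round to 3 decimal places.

-0.318

Mean ȳ = (4 + 4 − 7 + 4 + 1 − 5 + 4 + 4 − 3 + 4)/10 = 1.0000
Numerator Σ_{t=1}^{8}(y_t−ȳ)(y_{t+2}−ȳ) = -54.0000
Denominator Σ(y_t−ȳ)² = 170.0000
r_2 = -54.0000 / 170.0000 = -0.318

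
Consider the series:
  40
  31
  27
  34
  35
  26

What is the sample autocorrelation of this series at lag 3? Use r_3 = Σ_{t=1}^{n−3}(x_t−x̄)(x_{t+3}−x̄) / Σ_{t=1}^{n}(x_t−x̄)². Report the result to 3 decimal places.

0.309

Mean x̄ = (40 + 31 + 27 + 34 + 35 + 26)/6 = 32.1667
Numerator Σ_{t=1}^{3}(x_t−x̄)(x_{t+3}−x̄) = 42.9167
Denominator Σ(x_t−x̄)² = 138.8333
r_3 = 42.9167 / 138.8333 = 0.309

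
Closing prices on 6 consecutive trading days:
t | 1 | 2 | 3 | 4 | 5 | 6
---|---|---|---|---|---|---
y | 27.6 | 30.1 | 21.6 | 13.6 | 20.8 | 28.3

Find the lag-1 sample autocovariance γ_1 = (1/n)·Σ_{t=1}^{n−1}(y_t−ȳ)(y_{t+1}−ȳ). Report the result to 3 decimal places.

Mean ȳ = (27.6 + 30.1 + 21.6 + 13.6 + 20.8 + 28.3)/6 = 23.6667
Deviations: 3.9333, 6.4333, -2.0667, -10.0667, -2.8667, 4.6333
Σ_{t=1}^{5}(y_t−ȳ)(y_{t+1}−ȳ) = 48.3889
γ_1 = 48.3889 / 6 = 8.065

8.065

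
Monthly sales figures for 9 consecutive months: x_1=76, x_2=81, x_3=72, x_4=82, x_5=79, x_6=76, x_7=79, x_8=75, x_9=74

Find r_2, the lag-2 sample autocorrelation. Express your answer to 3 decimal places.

0.108

Mean x̄ = (76 + 81 + 72 + 82 + 79 + 76 + 79 + 75 + 74)/9 = 77.1111
Σ(x_t−x̄)(x_{t+2}−x̄) = (5.6790) + (19.0123) + (-9.6543) + (-5.4321) + (3.5679) + (2.3457) + (-5.8765) = 9.6420
Denominator Σ(x_t−x̄)² = 88.8889
r_2 = 9.6420 / 88.8889 = 0.108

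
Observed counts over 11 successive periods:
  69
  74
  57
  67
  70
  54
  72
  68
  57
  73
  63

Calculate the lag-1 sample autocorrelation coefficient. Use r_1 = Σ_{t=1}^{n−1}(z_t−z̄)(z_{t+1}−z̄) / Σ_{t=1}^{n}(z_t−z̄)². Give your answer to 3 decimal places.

-0.534

Mean z̄ = (69 + 74 + 57 + 67 + 70 + 54 + 72 + 68 + 57 + 73 + 63)/11 = 65.8182
Numerator Σ_{t=1}^{10}(z_t−z̄)(z_{t+1}−z̄) = -263.3967
Denominator Σ(z_t−z̄)² = 493.6364
r_1 = -263.3967 / 493.6364 = -0.534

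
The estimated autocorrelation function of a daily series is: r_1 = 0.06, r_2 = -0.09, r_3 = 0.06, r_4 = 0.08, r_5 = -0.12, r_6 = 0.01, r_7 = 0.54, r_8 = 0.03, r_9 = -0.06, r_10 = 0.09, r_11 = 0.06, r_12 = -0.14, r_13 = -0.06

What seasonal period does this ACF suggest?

7

The largest autocorrelation is r_7 = 0.54; the remaining lags stay at or below 0.09.
The dominant spike at lag 7 indicates a seasonal period of 7.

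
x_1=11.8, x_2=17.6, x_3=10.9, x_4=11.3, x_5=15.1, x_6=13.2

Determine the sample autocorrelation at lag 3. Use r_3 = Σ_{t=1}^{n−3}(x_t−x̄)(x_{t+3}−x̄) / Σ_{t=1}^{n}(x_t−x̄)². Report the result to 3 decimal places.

Mean x̄ = (11.8 + 17.6 + 10.9 + 11.3 + 15.1 + 13.2)/6 = 13.3167
Deviations from mean: -1.5167, 4.2833, -2.4167, -2.0167, 1.7833, -0.1167
Σ(x_t−x̄)(x_{t+3}−x̄) = (3.0586) + (7.6386) + (0.2819) = 10.9792
Denominator Σ(x_t−x̄)² = 33.7483
r_3 = 10.9792 / 33.7483 = 0.325

0.325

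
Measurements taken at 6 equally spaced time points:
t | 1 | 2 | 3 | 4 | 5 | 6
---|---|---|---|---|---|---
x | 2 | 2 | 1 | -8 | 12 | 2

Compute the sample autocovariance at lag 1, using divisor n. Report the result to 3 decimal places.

Mean x̄ = (2 + 2 + 1 − 8 + 12 + 2)/6 = 1.8333
Σ_{t=1}^{5}(x_t−x̄)(x_{t+1}−x̄) = -90.1944
γ_1 = -90.1944 / 6 = -15.032

-15.032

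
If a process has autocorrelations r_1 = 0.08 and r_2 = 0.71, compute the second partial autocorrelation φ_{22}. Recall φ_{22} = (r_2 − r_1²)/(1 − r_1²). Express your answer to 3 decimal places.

0.708

φ_{22} = (r_2 − r_1²) / (1 − r_1²)
r_1² = (0.08)² = 0.0064
Numerator = 0.71 − 0.0064 = 0.7036; denominator = 1 − 0.0064 = 0.9936
φ_{22} = 0.7036 / 0.9936 = 0.708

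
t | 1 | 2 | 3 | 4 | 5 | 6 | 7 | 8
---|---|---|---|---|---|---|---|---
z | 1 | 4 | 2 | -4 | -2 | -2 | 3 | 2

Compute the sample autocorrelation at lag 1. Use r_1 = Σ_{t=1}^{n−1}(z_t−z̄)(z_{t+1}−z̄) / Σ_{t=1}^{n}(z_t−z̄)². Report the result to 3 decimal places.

0.272

Mean z̄ = (1 + 4 + 2 − 4 − 2 − 2 + 3 + 2)/8 = 0.5000
Deviations from mean: 0.5000, 3.5000, 1.5000, -4.5000, -2.5000, -2.5000, 2.5000, 1.5000
Numerator Σ_{t=1}^{7}(z_t−z̄)(z_{t+1}−z̄) = 15.2500
Denominator Σ(z_t−z̄)² = 56.0000
r_1 = 15.2500 / 56.0000 = 0.272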